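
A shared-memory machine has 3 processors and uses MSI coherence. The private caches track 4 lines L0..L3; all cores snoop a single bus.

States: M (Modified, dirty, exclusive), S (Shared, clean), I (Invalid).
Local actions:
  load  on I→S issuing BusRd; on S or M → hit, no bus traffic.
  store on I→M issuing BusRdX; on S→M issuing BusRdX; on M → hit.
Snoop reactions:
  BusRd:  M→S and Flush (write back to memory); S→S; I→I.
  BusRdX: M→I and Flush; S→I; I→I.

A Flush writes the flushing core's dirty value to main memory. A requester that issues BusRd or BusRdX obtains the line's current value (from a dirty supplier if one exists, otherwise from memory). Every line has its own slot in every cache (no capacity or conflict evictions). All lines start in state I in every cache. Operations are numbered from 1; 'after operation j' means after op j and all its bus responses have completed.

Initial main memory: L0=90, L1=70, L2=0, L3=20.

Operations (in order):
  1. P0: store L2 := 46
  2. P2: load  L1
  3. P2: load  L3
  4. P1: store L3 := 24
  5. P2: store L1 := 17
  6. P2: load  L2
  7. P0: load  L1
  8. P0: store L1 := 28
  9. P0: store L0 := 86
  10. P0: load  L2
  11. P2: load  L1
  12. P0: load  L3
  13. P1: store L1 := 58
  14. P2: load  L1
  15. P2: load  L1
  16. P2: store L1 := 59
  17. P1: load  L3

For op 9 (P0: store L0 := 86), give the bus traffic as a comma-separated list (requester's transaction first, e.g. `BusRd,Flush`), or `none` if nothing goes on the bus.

bus = BusRdX

  op1 P0: store L2 := 46 → M/I/I on L2; bus BusRdX; mem=0
  op2 P2: load  L1 → I/I/S on L1; bus BusRd; mem=70
  op3 P2: load  L3 → I/I/S on L3; bus BusRd; mem=20
  op4 P1: store L3 := 24 → I/M/I on L3; bus BusRdX; mem=20
  op5 P2: store L1 := 17 → I/I/M on L1; bus BusRdX; mem=70
  op6 P2: load  L2 → S/I/S on L2; bus BusRd Flush; mem=46
  op7 P0: load  L1 → S/I/S on L1; bus BusRd Flush; mem=17
  op8 P0: store L1 := 28 → M/I/I on L1; bus BusRdX; mem=17
  op9 P0: store L0 := 86 → M/I/I on L0; bus BusRdX; mem=90
  op10 P0: load  L2 → S/I/S on L2; bus (none); mem=46
  op11 P2: load  L1 → S/I/S on L1; bus BusRd Flush; mem=28
  op12 P0: load  L3 → S/S/I on L3; bus BusRd Flush; mem=24
  op13 P1: store L1 := 58 → I/M/I on L1; bus BusRdX; mem=28
  op14 P2: load  L1 → I/S/S on L1; bus BusRd Flush; mem=58
  op15 P2: load  L1 → I/S/S on L1; bus (none); mem=58
  op16 P2: store L1 := 59 → I/I/M on L1; bus BusRdX; mem=58
  op17 P1: load  L3 → S/S/I on L3; bus (none); mem=24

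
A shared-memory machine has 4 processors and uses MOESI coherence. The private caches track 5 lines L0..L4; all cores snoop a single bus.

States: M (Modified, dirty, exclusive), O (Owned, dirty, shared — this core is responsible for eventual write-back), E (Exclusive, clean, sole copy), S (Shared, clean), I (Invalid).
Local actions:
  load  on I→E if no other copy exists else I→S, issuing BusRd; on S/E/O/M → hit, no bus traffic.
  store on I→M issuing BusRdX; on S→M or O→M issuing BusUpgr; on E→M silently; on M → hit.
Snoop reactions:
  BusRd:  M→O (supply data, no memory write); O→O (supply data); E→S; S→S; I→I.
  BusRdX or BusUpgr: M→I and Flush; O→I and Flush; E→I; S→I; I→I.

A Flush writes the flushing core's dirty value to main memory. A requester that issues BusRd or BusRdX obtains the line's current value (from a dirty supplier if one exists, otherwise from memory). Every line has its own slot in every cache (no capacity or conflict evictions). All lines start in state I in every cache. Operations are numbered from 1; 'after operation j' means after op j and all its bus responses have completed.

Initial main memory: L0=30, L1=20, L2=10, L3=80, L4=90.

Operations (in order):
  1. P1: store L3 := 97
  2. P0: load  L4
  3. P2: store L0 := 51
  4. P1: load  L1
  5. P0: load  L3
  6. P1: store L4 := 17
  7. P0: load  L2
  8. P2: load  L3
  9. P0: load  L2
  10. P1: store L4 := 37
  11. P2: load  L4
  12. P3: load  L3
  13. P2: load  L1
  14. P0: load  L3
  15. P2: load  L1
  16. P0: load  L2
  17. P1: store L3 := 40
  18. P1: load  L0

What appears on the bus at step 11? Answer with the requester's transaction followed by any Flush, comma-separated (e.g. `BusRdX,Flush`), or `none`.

bus = BusRd

  op1 P1: store L3 := 97 → I/M/I/I on L3; bus BusRdX; mem=80
  op2 P0: load  L4 → E/I/I/I on L4; bus BusRd; mem=90
  op3 P2: store L0 := 51 → I/I/M/I on L0; bus BusRdX; mem=30
  op4 P1: load  L1 → I/E/I/I on L1; bus BusRd; mem=20
  op5 P0: load  L3 → S/O/I/I on L3; bus BusRd; mem=80
  op6 P1: store L4 := 17 → I/M/I/I on L4; bus BusRdX; mem=90
  op7 P0: load  L2 → E/I/I/I on L2; bus BusRd; mem=10
  op8 P2: load  L3 → S/O/S/I on L3; bus BusRd; mem=80
  op9 P0: load  L2 → E/I/I/I on L2; bus (none); mem=10
  op10 P1: store L4 := 37 → I/M/I/I on L4; bus (none); mem=90
  op11 P2: load  L4 → I/O/S/I on L4; bus BusRd; mem=90
  op12 P3: load  L3 → S/O/S/S on L3; bus BusRd; mem=80
  op13 P2: load  L1 → I/S/S/I on L1; bus BusRd; mem=20
  op14 P0: load  L3 → S/O/S/S on L3; bus (none); mem=80
  op15 P2: load  L1 → I/S/S/I on L1; bus (none); mem=20
  op16 P0: load  L2 → E/I/I/I on L2; bus (none); mem=10
  op17 P1: store L3 := 40 → I/M/I/I on L3; bus BusUpgr; mem=80
  op18 P1: load  L0 → I/S/O/I on L0; bus BusRd; mem=30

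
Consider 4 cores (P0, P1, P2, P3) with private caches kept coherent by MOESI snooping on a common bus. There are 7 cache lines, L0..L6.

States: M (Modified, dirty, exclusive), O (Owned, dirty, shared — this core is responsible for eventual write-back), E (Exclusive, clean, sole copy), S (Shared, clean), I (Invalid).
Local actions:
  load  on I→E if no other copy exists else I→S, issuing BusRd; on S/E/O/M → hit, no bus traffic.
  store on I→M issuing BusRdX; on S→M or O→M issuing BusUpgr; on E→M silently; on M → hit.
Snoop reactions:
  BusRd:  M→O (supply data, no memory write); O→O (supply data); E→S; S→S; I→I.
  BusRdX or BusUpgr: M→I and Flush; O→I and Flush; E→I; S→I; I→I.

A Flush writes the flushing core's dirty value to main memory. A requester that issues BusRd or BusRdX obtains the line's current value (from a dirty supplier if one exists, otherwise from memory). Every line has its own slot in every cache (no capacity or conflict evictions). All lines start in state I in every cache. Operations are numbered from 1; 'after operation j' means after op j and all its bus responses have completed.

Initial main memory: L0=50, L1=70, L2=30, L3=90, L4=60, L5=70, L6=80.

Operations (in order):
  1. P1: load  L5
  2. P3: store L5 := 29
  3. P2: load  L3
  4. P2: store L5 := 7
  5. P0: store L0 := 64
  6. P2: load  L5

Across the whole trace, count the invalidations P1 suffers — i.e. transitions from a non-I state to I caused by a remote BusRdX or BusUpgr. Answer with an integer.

[1] P1: load  L5 | P0:I, P1:E(70), P2:I, P3:I | bus: BusRd
[2] P3: store L5 := 29 | P0:I, P1:I, P2:I, P3:M(29) | bus: BusRdX
[3] P2: load  L3 | P0:I, P1:I, P2:E(90), P3:I | bus: BusRd
[4] P2: store L5 := 7 | P0:I, P1:I, P2:M(7), P3:I | bus: BusRdX,Flush
[5] P0: store L0 := 64 | P0:M(64), P1:I, P2:I, P3:I | bus: BusRdX
[6] P2: load  L5 | P0:I, P1:I, P2:M(7), P3:I | bus: none

invalidations = 1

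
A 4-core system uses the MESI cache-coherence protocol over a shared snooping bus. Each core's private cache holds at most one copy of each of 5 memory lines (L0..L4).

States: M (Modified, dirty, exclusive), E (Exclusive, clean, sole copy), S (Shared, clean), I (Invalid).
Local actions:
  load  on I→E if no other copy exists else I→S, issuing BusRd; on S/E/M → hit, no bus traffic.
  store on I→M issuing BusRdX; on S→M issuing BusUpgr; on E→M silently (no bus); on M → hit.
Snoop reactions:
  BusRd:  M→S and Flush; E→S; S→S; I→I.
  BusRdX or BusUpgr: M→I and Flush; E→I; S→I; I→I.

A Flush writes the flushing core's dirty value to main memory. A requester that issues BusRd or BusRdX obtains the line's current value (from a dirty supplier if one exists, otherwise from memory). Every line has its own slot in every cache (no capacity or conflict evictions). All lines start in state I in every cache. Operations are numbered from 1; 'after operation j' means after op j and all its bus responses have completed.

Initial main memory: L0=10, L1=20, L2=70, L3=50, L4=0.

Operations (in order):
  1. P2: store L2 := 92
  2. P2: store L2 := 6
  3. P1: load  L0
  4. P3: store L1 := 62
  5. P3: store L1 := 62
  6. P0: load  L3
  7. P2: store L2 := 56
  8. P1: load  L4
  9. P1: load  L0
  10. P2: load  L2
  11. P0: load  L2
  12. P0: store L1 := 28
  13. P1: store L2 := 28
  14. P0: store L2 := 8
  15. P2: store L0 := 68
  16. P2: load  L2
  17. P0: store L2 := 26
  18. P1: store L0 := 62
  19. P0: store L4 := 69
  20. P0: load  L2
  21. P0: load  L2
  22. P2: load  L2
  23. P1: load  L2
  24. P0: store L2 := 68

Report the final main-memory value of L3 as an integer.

[1] P2: store L2 := 92 | P0:I, P1:I, P2:M(92), P3:I | bus: BusRdX
[2] P2: store L2 := 6 | P0:I, P1:I, P2:M(6), P3:I | bus: none
[3] P1: load  L0 | P0:I, P1:E(10), P2:I, P3:I | bus: BusRd
[4] P3: store L1 := 62 | P0:I, P1:I, P2:I, P3:M(62) | bus: BusRdX
[5] P3: store L1 := 62 | P0:I, P1:I, P2:I, P3:M(62) | bus: none
[6] P0: load  L3 | P0:E(50), P1:I, P2:I, P3:I | bus: BusRd
[7] P2: store L2 := 56 | P0:I, P1:I, P2:M(56), P3:I | bus: none
[8] P1: load  L4 | P0:I, P1:E(0), P2:I, P3:I | bus: BusRd
[9] P1: load  L0 | P0:I, P1:E(10), P2:I, P3:I | bus: none
[10] P2: load  L2 | P0:I, P1:I, P2:M(56), P3:I | bus: none
[11] P0: load  L2 | P0:S(56), P1:I, P2:S(56), P3:I | bus: BusRd,Flush
[12] P0: store L1 := 28 | P0:M(28), P1:I, P2:I, P3:I | bus: BusRdX,Flush
[13] P1: store L2 := 28 | P0:I, P1:M(28), P2:I, P3:I | bus: BusRdX
[14] P0: store L2 := 8 | P0:M(8), P1:I, P2:I, P3:I | bus: BusRdX,Flush
[15] P2: store L0 := 68 | P0:I, P1:I, P2:M(68), P3:I | bus: BusRdX
[16] P2: load  L2 | P0:S(8), P1:I, P2:S(8), P3:I | bus: BusRd,Flush
[17] P0: store L2 := 26 | P0:M(26), P1:I, P2:I, P3:I | bus: BusUpgr
[18] P1: store L0 := 62 | P0:I, P1:M(62), P2:I, P3:I | bus: BusRdX,Flush
[19] P0: store L4 := 69 | P0:M(69), P1:I, P2:I, P3:I | bus: BusRdX
[20] P0: load  L2 | P0:M(26), P1:I, P2:I, P3:I | bus: none
[21] P0: load  L2 | P0:M(26), P1:I, P2:I, P3:I | bus: none
[22] P2: load  L2 | P0:S(26), P1:I, P2:S(26), P3:I | bus: BusRd,Flush
[23] P1: load  L2 | P0:S(26), P1:S(26), P2:S(26), P3:I | bus: BusRd
[24] P0: store L2 := 68 | P0:M(68), P1:I, P2:I, P3:I | bus: BusUpgr

memory[L3] = 50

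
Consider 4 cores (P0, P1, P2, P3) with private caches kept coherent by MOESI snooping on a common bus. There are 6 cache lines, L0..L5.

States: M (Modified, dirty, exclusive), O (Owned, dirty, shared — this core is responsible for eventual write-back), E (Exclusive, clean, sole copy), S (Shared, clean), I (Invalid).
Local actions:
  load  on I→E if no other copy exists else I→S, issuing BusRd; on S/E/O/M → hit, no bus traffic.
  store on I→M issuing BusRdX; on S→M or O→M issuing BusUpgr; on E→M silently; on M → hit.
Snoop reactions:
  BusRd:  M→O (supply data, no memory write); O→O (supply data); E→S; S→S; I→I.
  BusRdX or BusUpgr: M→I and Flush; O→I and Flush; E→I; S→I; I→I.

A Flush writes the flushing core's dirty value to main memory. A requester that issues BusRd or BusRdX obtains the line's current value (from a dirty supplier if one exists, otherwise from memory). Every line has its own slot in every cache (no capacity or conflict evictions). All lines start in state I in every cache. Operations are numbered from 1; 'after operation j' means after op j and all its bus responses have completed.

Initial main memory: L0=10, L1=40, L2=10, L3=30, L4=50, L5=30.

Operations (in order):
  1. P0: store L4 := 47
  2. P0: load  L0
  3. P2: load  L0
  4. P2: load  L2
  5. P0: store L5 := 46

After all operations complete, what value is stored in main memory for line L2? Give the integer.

  op1 P0: store L4 := 47 → M/I/I/I on L4; bus BusRdX; mem=50
  op2 P0: load  L0 → E/I/I/I on L0; bus BusRd; mem=10
  op3 P2: load  L0 → S/I/S/I on L0; bus BusRd; mem=10
  op4 P2: load  L2 → I/I/E/I on L2; bus BusRd; mem=10
  op5 P0: store L5 := 46 → M/I/I/I on L5; bus BusRdX; mem=30

memory[L2] = 10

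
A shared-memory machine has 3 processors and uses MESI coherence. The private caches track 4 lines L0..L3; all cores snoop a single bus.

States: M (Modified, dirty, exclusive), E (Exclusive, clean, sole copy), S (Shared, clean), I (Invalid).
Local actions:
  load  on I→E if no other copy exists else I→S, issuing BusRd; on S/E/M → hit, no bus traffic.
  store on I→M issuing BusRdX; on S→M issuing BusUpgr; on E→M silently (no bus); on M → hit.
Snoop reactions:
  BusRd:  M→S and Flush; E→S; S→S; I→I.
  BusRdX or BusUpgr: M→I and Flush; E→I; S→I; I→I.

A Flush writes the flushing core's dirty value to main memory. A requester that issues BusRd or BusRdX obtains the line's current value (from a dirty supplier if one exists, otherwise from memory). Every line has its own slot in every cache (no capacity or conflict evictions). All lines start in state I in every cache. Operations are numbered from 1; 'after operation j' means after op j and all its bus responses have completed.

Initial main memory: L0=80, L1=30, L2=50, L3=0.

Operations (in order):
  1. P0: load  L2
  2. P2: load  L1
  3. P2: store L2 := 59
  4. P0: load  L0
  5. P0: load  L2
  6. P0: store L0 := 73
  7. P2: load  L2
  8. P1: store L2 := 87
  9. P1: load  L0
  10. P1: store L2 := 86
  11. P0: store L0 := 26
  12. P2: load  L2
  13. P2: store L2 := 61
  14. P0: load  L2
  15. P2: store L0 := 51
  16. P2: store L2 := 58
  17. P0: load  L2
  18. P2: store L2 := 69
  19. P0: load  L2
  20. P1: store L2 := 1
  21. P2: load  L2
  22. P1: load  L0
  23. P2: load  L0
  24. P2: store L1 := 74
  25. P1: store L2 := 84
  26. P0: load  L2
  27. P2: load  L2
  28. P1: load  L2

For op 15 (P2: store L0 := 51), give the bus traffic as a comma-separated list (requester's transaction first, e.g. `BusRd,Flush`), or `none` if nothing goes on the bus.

step 1: P0: load  L2  ⟶  EII  (L2)  txn=BusRd  M[L2]=50
step 2: P2: load  L1  ⟶  IIE  (L1)  txn=BusRd  M[L1]=30
step 3: P2: store L2 := 59  ⟶  IIM  (L2)  txn=BusRdX  M[L2]=50
step 4: P0: load  L0  ⟶  EII  (L0)  txn=BusRd  M[L0]=80
step 5: P0: load  L2  ⟶  SIS  (L2)  txn=BusRd+Flush  M[L2]=59
step 6: P0: store L0 := 73  ⟶  MII  (L0)  txn=∅  M[L0]=80
step 7: P2: load  L2  ⟶  SIS  (L2)  txn=∅  M[L2]=59
step 8: P1: store L2 := 87  ⟶  IMI  (L2)  txn=BusRdX  M[L2]=59
step 9: P1: load  L0  ⟶  SSI  (L0)  txn=BusRd+Flush  M[L0]=73
step 10: P1: store L2 := 86  ⟶  IMI  (L2)  txn=∅  M[L2]=59
step 11: P0: store L0 := 26  ⟶  MII  (L0)  txn=BusUpgr  M[L0]=73
step 12: P2: load  L2  ⟶  ISS  (L2)  txn=BusRd+Flush  M[L2]=86
step 13: P2: store L2 := 61  ⟶  IIM  (L2)  txn=BusUpgr  M[L2]=86
step 14: P0: load  L2  ⟶  SIS  (L2)  txn=BusRd+Flush  M[L2]=61
step 15: P2: store L0 := 51  ⟶  IIM  (L0)  txn=BusRdX+Flush  M[L0]=26
step 16: P2: store L2 := 58  ⟶  IIM  (L2)  txn=BusUpgr  M[L2]=61
step 17: P0: load  L2  ⟶  SIS  (L2)  txn=BusRd+Flush  M[L2]=58
step 18: P2: store L2 := 69  ⟶  IIM  (L2)  txn=BusUpgr  M[L2]=58
step 19: P0: load  L2  ⟶  SIS  (L2)  txn=BusRd+Flush  M[L2]=69
step 20: P1: store L2 := 1  ⟶  IMI  (L2)  txn=BusRdX  M[L2]=69
step 21: P2: load  L2  ⟶  ISS  (L2)  txn=BusRd+Flush  M[L2]=1
step 22: P1: load  L0  ⟶  ISS  (L0)  txn=BusRd+Flush  M[L0]=51
step 23: P2: load  L0  ⟶  ISS  (L0)  txn=∅  M[L0]=51
step 24: P2: store L1 := 74  ⟶  IIM  (L1)  txn=∅  M[L1]=30
step 25: P1: store L2 := 84  ⟶  IMI  (L2)  txn=BusUpgr  M[L2]=1
step 26: P0: load  L2  ⟶  SSI  (L2)  txn=BusRd+Flush  M[L2]=84
step 27: P2: load  L2  ⟶  SSS  (L2)  txn=BusRd  M[L2]=84
step 28: P1: load  L2  ⟶  SSS  (L2)  txn=∅  M[L2]=84

bus = BusRdX,Flush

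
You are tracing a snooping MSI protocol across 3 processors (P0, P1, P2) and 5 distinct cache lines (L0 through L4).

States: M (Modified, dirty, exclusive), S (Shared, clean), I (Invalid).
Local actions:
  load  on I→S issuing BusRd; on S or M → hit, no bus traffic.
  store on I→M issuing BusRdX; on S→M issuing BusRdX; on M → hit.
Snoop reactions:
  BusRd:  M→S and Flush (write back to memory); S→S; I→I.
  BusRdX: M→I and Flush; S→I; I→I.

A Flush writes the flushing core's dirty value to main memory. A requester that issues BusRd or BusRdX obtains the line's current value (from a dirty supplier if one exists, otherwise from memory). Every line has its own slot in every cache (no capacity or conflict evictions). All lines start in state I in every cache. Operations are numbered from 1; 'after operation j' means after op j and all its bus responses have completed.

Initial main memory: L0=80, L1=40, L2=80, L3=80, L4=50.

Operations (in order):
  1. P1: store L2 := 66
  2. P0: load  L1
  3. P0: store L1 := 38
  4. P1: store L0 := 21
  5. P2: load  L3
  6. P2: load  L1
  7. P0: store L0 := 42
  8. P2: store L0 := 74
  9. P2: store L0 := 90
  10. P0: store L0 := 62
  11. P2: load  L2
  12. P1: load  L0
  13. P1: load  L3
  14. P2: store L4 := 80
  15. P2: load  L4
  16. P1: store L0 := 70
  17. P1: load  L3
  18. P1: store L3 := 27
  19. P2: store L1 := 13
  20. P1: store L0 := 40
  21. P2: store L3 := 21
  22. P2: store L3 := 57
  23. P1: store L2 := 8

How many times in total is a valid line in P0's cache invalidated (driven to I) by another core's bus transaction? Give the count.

step 1: P1: store L2 := 66  ⟶  IMI  (L2)  txn=BusRdX  M[L2]=80
step 2: P0: load  L1  ⟶  SII  (L1)  txn=BusRd  M[L1]=40
step 3: P0: store L1 := 38  ⟶  MII  (L1)  txn=BusRdX  M[L1]=40
step 4: P1: store L0 := 21  ⟶  IMI  (L0)  txn=BusRdX  M[L0]=80
step 5: P2: load  L3  ⟶  IIS  (L3)  txn=BusRd  M[L3]=80
step 6: P2: load  L1  ⟶  SIS  (L1)  txn=BusRd+Flush  M[L1]=38
step 7: P0: store L0 := 42  ⟶  MII  (L0)  txn=BusRdX+Flush  M[L0]=21
step 8: P2: store L0 := 74  ⟶  IIM  (L0)  txn=BusRdX+Flush  M[L0]=42
step 9: P2: store L0 := 90  ⟶  IIM  (L0)  txn=∅  M[L0]=42
step 10: P0: store L0 := 62  ⟶  MII  (L0)  txn=BusRdX+Flush  M[L0]=90
step 11: P2: load  L2  ⟶  ISS  (L2)  txn=BusRd+Flush  M[L2]=66
step 12: P1: load  L0  ⟶  SSI  (L0)  txn=BusRd+Flush  M[L0]=62
step 13: P1: load  L3  ⟶  ISS  (L3)  txn=BusRd  M[L3]=80
step 14: P2: store L4 := 80  ⟶  IIM  (L4)  txn=BusRdX  M[L4]=50
step 15: P2: load  L4  ⟶  IIM  (L4)  txn=∅  M[L4]=50
step 16: P1: store L0 := 70  ⟶  IMI  (L0)  txn=BusRdX  M[L0]=62
step 17: P1: load  L3  ⟶  ISS  (L3)  txn=∅  M[L3]=80
step 18: P1: store L3 := 27  ⟶  IMI  (L3)  txn=BusRdX  M[L3]=80
step 19: P2: store L1 := 13  ⟶  IIM  (L1)  txn=BusRdX  M[L1]=38
step 20: P1: store L0 := 40  ⟶  IMI  (L0)  txn=∅  M[L0]=62
step 21: P2: store L3 := 21  ⟶  IIM  (L3)  txn=BusRdX+Flush  M[L3]=27
step 22: P2: store L3 := 57  ⟶  IIM  (L3)  txn=∅  M[L3]=27
step 23: P1: store L2 := 8  ⟶  IMI  (L2)  txn=BusRdX  M[L2]=66

invalidations = 3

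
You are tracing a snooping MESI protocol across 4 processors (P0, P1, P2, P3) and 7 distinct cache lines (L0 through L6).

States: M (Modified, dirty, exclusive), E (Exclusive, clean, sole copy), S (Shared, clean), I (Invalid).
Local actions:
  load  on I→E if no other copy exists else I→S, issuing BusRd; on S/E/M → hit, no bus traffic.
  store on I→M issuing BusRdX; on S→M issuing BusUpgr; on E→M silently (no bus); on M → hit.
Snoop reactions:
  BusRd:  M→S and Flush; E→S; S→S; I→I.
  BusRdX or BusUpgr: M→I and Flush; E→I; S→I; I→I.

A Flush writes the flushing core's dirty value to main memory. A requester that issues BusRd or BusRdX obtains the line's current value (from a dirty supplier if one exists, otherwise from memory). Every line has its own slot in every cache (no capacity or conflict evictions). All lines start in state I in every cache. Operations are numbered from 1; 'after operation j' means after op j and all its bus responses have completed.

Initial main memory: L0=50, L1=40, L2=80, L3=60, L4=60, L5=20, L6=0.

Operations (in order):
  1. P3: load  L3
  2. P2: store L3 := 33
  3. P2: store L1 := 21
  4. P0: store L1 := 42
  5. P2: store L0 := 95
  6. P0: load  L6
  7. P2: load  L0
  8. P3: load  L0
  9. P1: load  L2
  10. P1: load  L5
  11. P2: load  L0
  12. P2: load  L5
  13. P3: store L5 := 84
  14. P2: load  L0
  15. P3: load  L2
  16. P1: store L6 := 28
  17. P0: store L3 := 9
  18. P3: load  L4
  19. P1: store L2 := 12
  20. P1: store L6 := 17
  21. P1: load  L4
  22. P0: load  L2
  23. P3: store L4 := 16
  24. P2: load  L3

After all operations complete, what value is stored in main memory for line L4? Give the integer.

memory[L4] = 60

1. P3: load  L3  bus=[BusRd]  L3: P0=I P1=I P2=I P3=E  mem[L3]=60
2. P2: store L3 := 33  bus=[BusRdX]  L3: P0=I P1=I P2=M P3=I  mem[L3]=60
3. P2: store L1 := 21  bus=[BusRdX]  L1: P0=I P1=I P2=M P3=I  mem[L1]=40
4. P0: store L1 := 42  bus=[BusRdX,Flush]  L1: P0=M P1=I P2=I P3=I  mem[L1]=21
5. P2: store L0 := 95  bus=[BusRdX]  L0: P0=I P1=I P2=M P3=I  mem[L0]=50
6. P0: load  L6  bus=[BusRd]  L6: P0=E P1=I P2=I P3=I  mem[L6]=0
7. P2: load  L0  bus=[-]  L0: P0=I P1=I P2=M P3=I  mem[L0]=50
8. P3: load  L0  bus=[BusRd,Flush]  L0: P0=I P1=I P2=S P3=S  mem[L0]=95
9. P1: load  L2  bus=[BusRd]  L2: P0=I P1=E P2=I P3=I  mem[L2]=80
10. P1: load  L5  bus=[BusRd]  L5: P0=I P1=E P2=I P3=I  mem[L5]=20
11. P2: load  L0  bus=[-]  L0: P0=I P1=I P2=S P3=S  mem[L0]=95
12. P2: load  L5  bus=[BusRd]  L5: P0=I P1=S P2=S P3=I  mem[L5]=20
13. P3: store L5 := 84  bus=[BusRdX]  L5: P0=I P1=I P2=I P3=M  mem[L5]=20
14. P2: load  L0  bus=[-]  L0: P0=I P1=I P2=S P3=S  mem[L0]=95
15. P3: load  L2  bus=[BusRd]  L2: P0=I P1=S P2=I P3=S  mem[L2]=80
16. P1: store L6 := 28  bus=[BusRdX]  L6: P0=I P1=M P2=I P3=I  mem[L6]=0
17. P0: store L3 := 9  bus=[BusRdX,Flush]  L3: P0=M P1=I P2=I P3=I  mem[L3]=33
18. P3: load  L4  bus=[BusRd]  L4: P0=I P1=I P2=I P3=E  mem[L4]=60
19. P1: store L2 := 12  bus=[BusUpgr]  L2: P0=I P1=M P2=I P3=I  mem[L2]=80
20. P1: store L6 := 17  bus=[-]  L6: P0=I P1=M P2=I P3=I  mem[L6]=0
21. P1: load  L4  bus=[BusRd]  L4: P0=I P1=S P2=I P3=S  mem[L4]=60
22. P0: load  L2  bus=[BusRd,Flush]  L2: P0=S P1=S P2=I P3=I  mem[L2]=12
23. P3: store L4 := 16  bus=[BusUpgr]  L4: P0=I P1=I P2=I P3=M  mem[L4]=60
24. P2: load  L3  bus=[BusRd,Flush]  L3: P0=S P1=I P2=S P3=I  mem[L3]=9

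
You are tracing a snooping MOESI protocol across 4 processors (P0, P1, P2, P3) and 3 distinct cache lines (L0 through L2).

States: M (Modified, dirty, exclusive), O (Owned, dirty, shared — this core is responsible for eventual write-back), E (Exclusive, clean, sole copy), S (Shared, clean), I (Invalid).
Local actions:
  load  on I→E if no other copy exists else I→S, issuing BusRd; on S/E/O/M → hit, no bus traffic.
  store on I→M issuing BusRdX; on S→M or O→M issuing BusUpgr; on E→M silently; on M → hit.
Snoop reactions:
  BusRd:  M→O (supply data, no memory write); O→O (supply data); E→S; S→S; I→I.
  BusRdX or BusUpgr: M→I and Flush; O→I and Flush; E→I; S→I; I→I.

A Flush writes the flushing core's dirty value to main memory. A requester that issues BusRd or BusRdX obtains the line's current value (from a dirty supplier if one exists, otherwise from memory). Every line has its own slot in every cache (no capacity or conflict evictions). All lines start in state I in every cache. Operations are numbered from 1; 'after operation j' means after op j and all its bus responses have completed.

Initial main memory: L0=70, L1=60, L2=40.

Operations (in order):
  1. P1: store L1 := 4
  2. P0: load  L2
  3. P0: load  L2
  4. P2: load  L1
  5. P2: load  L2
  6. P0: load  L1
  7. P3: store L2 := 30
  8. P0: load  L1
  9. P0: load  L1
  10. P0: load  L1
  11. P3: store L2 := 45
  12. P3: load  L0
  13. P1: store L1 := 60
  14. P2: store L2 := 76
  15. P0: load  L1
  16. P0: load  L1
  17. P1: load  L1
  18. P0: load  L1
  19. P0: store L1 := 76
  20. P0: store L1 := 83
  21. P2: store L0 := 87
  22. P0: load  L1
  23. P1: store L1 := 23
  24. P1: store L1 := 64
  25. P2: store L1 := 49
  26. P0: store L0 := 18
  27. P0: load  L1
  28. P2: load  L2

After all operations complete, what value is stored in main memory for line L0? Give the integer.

  op1 P1: store L1 := 4 → I/M/I/I on L1; bus BusRdX; mem=60
  op2 P0: load  L2 → E/I/I/I on L2; bus BusRd; mem=40
  op3 P0: load  L2 → E/I/I/I on L2; bus (none); mem=40
  op4 P2: load  L1 → I/O/S/I on L1; bus BusRd; mem=60
  op5 P2: load  L2 → S/I/S/I on L2; bus BusRd; mem=40
  op6 P0: load  L1 → S/O/S/I on L1; bus BusRd; mem=60
  op7 P3: store L2 := 30 → I/I/I/M on L2; bus BusRdX; mem=40
  op8 P0: load  L1 → S/O/S/I on L1; bus (none); mem=60
  op9 P0: load  L1 → S/O/S/I on L1; bus (none); mem=60
  op10 P0: load  L1 → S/O/S/I on L1; bus (none); mem=60
  op11 P3: store L2 := 45 → I/I/I/M on L2; bus (none); mem=40
  op12 P3: load  L0 → I/I/I/E on L0; bus BusRd; mem=70
  op13 P1: store L1 := 60 → I/M/I/I on L1; bus BusUpgr; mem=60
  op14 P2: store L2 := 76 → I/I/M/I on L2; bus BusRdX Flush; mem=45
  op15 P0: load  L1 → S/O/I/I on L1; bus BusRd; mem=60
  op16 P0: load  L1 → S/O/I/I on L1; bus (none); mem=60
  op17 P1: load  L1 → S/O/I/I on L1; bus (none); mem=60
  op18 P0: load  L1 → S/O/I/I on L1; bus (none); mem=60
  op19 P0: store L1 := 76 → M/I/I/I on L1; bus BusUpgr Flush; mem=60
  op20 P0: store L1 := 83 → M/I/I/I on L1; bus (none); mem=60
  op21 P2: store L0 := 87 → I/I/M/I on L0; bus BusRdX; mem=70
  op22 P0: load  L1 → M/I/I/I on L1; bus (none); mem=60
  op23 P1: store L1 := 23 → I/M/I/I on L1; bus BusRdX Flush; mem=83
  op24 P1: store L1 := 64 → I/M/I/I on L1; bus (none); mem=83
  op25 P2: store L1 := 49 → I/I/M/I on L1; bus BusRdX Flush; mem=64
  op26 P0: store L0 := 18 → M/I/I/I on L0; bus BusRdX Flush; mem=87
  op27 P0: load  L1 → S/I/O/I on L1; bus BusRd; mem=64
  op28 P2: load  L2 → I/I/M/I on L2; bus (none); mem=45

memory[L0] = 87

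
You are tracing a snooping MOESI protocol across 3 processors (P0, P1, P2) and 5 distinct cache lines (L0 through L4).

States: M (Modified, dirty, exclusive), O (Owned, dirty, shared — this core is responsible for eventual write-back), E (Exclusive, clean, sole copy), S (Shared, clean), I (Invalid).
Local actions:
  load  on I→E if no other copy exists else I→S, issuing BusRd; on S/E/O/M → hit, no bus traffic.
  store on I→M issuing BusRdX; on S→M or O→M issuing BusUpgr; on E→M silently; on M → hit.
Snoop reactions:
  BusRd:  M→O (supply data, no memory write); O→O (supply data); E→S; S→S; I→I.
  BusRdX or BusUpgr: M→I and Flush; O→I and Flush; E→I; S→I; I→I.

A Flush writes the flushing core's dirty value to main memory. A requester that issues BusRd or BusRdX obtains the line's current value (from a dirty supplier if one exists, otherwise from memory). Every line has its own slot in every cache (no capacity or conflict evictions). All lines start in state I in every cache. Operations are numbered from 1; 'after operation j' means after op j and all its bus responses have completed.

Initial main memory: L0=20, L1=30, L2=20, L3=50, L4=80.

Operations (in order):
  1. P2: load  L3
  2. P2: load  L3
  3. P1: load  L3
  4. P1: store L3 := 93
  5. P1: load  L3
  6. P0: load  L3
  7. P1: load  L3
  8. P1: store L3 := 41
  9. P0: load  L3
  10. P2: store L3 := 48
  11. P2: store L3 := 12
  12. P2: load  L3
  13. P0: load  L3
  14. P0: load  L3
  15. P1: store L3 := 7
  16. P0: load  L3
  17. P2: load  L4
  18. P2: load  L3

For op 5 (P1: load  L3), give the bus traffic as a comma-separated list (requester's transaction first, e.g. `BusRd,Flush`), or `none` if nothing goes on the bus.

bus = none

step 1: P2: load  L3  ⟶  IIE  (L3)  txn=BusRd  M[L3]=50
step 2: P2: load  L3  ⟶  IIE  (L3)  txn=∅  M[L3]=50
step 3: P1: load  L3  ⟶  ISS  (L3)  txn=BusRd  M[L3]=50
step 4: P1: store L3 := 93  ⟶  IMI  (L3)  txn=BusUpgr  M[L3]=50
step 5: P1: load  L3  ⟶  IMI  (L3)  txn=∅  M[L3]=50
step 6: P0: load  L3  ⟶  SOI  (L3)  txn=BusRd  M[L3]=50
step 7: P1: load  L3  ⟶  SOI  (L3)  txn=∅  M[L3]=50
step 8: P1: store L3 := 41  ⟶  IMI  (L3)  txn=BusUpgr  M[L3]=50
step 9: P0: load  L3  ⟶  SOI  (L3)  txn=BusRd  M[L3]=50
step 10: P2: store L3 := 48  ⟶  IIM  (L3)  txn=BusRdX+Flush  M[L3]=41
step 11: P2: store L3 := 12  ⟶  IIM  (L3)  txn=∅  M[L3]=41
step 12: P2: load  L3  ⟶  IIM  (L3)  txn=∅  M[L3]=41
step 13: P0: load  L3  ⟶  SIO  (L3)  txn=BusRd  M[L3]=41
step 14: P0: load  L3  ⟶  SIO  (L3)  txn=∅  M[L3]=41
step 15: P1: store L3 := 7  ⟶  IMI  (L3)  txn=BusRdX+Flush  M[L3]=12
step 16: P0: load  L3  ⟶  SOI  (L3)  txn=BusRd  M[L3]=12
step 17: P2: load  L4  ⟶  IIE  (L4)  txn=BusRd  M[L4]=80
step 18: P2: load  L3  ⟶  SOS  (L3)  txn=BusRd  M[L3]=12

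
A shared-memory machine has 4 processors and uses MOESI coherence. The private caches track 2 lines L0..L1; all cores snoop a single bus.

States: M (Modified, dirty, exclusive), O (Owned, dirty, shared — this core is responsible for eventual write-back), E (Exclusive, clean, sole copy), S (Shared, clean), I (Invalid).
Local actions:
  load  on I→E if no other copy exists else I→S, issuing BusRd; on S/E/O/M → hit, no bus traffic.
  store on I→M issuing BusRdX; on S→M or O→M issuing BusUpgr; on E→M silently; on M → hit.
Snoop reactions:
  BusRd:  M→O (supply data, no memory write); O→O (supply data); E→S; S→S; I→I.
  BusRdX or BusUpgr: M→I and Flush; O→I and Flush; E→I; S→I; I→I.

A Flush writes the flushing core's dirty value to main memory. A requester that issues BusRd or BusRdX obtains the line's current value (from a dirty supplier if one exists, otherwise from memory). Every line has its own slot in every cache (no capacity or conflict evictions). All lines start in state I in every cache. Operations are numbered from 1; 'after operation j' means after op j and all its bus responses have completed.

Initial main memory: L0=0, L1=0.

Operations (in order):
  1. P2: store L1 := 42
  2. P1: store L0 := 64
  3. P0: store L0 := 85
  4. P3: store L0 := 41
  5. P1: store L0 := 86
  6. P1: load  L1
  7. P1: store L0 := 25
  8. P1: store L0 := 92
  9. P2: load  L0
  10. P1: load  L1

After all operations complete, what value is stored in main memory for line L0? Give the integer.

  op1 P2: store L1 := 42 → I/I/M/I on L1; bus BusRdX; mem=0
  op2 P1: store L0 := 64 → I/M/I/I on L0; bus BusRdX; mem=0
  op3 P0: store L0 := 85 → M/I/I/I on L0; bus BusRdX Flush; mem=64
  op4 P3: store L0 := 41 → I/I/I/M on L0; bus BusRdX Flush; mem=85
  op5 P1: store L0 := 86 → I/M/I/I on L0; bus BusRdX Flush; mem=41
  op6 P1: load  L1 → I/S/O/I on L1; bus BusRd; mem=0
  op7 P1: store L0 := 25 → I/M/I/I on L0; bus (none); mem=41
  op8 P1: store L0 := 92 → I/M/I/I on L0; bus (none); mem=41
  op9 P2: load  L0 → I/O/S/I on L0; bus BusRd; mem=41
  op10 P1: load  L1 → I/S/O/I on L1; bus (none); mem=0

memory[L0] = 41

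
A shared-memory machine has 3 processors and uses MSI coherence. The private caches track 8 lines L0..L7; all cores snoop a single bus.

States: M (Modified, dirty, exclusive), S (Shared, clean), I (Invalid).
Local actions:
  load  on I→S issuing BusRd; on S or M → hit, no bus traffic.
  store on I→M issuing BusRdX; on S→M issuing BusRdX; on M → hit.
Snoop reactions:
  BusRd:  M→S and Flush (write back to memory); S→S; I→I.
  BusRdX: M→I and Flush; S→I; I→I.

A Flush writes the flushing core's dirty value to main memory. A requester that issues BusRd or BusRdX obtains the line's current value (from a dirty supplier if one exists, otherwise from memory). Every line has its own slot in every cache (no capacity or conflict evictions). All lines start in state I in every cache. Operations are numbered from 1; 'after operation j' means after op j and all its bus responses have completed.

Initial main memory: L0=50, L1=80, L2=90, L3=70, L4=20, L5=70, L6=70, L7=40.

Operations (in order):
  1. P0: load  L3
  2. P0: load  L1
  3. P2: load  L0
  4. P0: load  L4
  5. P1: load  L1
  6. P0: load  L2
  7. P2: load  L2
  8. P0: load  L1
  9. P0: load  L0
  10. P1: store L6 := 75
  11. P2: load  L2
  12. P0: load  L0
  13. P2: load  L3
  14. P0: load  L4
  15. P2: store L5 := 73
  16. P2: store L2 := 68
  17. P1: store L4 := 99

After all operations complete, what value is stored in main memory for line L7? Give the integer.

[1] P0: load  L3 | P0:S(70), P1:I, P2:I | bus: BusRd
[2] P0: load  L1 | P0:S(80), P1:I, P2:I | bus: BusRd
[3] P2: load  L0 | P0:I, P1:I, P2:S(50) | bus: BusRd
[4] P0: load  L4 | P0:S(20), P1:I, P2:I | bus: BusRd
[5] P1: load  L1 | P0:S(80), P1:S(80), P2:I | bus: BusRd
[6] P0: load  L2 | P0:S(90), P1:I, P2:I | bus: BusRd
[7] P2: load  L2 | P0:S(90), P1:I, P2:S(90) | bus: BusRd
[8] P0: load  L1 | P0:S(80), P1:S(80), P2:I | bus: none
[9] P0: load  L0 | P0:S(50), P1:I, P2:S(50) | bus: BusRd
[10] P1: store L6 := 75 | P0:I, P1:M(75), P2:I | bus: BusRdX
[11] P2: load  L2 | P0:S(90), P1:I, P2:S(90) | bus: none
[12] P0: load  L0 | P0:S(50), P1:I, P2:S(50) | bus: none
[13] P2: load  L3 | P0:S(70), P1:I, P2:S(70) | bus: BusRd
[14] P0: load  L4 | P0:S(20), P1:I, P2:I | bus: none
[15] P2: store L5 := 73 | P0:I, P1:I, P2:M(73) | bus: BusRdX
[16] P2: store L2 := 68 | P0:I, P1:I, P2:M(68) | bus: BusRdX
[17] P1: store L4 := 99 | P0:I, P1:M(99), P2:I | bus: BusRdX

memory[L7] = 40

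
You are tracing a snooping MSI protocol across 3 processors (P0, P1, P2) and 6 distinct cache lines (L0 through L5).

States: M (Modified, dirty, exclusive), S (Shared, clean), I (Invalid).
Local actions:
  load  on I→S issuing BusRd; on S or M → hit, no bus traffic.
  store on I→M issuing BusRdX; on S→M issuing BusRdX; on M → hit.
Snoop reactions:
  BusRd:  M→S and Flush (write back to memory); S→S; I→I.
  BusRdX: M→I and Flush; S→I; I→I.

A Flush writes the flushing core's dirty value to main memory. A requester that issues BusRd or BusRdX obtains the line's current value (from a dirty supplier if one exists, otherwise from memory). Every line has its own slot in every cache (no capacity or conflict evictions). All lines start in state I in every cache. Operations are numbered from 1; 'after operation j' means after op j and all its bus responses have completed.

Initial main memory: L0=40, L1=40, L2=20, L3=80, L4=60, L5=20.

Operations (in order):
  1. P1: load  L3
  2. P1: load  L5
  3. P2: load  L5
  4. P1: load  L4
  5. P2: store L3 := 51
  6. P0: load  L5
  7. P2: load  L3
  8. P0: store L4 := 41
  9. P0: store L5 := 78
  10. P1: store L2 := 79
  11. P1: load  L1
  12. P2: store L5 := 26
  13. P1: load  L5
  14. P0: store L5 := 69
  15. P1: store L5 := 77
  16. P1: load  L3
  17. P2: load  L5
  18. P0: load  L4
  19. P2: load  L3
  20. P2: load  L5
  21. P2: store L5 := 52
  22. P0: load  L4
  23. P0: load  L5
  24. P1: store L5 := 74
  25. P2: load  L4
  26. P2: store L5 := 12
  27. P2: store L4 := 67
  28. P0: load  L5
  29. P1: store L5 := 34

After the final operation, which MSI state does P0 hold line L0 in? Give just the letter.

state = I

1. P1: load  L3  bus=[BusRd]  L3: P0=I P1=S P2=I  mem[L3]=80
2. P1: load  L5  bus=[BusRd]  L5: P0=I P1=S P2=I  mem[L5]=20
3. P2: load  L5  bus=[BusRd]  L5: P0=I P1=S P2=S  mem[L5]=20
4. P1: load  L4  bus=[BusRd]  L4: P0=I P1=S P2=I  mem[L4]=60
5. P2: store L3 := 51  bus=[BusRdX]  L3: P0=I P1=I P2=M  mem[L3]=80
6. P0: load  L5  bus=[BusRd]  L5: P0=S P1=S P2=S  mem[L5]=20
7. P2: load  L3  bus=[-]  L3: P0=I P1=I P2=M  mem[L3]=80
8. P0: store L4 := 41  bus=[BusRdX]  L4: P0=M P1=I P2=I  mem[L4]=60
9. P0: store L5 := 78  bus=[BusRdX]  L5: P0=M P1=I P2=I  mem[L5]=20
10. P1: store L2 := 79  bus=[BusRdX]  L2: P0=I P1=M P2=I  mem[L2]=20
11. P1: load  L1  bus=[BusRd]  L1: P0=I P1=S P2=I  mem[L1]=40
12. P2: store L5 := 26  bus=[BusRdX,Flush]  L5: P0=I P1=I P2=M  mem[L5]=78
13. P1: load  L5  bus=[BusRd,Flush]  L5: P0=I P1=S P2=S  mem[L5]=26
14. P0: store L5 := 69  bus=[BusRdX]  L5: P0=M P1=I P2=I  mem[L5]=26
15. P1: store L5 := 77  bus=[BusRdX,Flush]  L5: P0=I P1=M P2=I  mem[L5]=69
16. P1: load  L3  bus=[BusRd,Flush]  L3: P0=I P1=S P2=S  mem[L3]=51
17. P2: load  L5  bus=[BusRd,Flush]  L5: P0=I P1=S P2=S  mem[L5]=77
18. P0: load  L4  bus=[-]  L4: P0=M P1=I P2=I  mem[L4]=60
19. P2: load  L3  bus=[-]  L3: P0=I P1=S P2=S  mem[L3]=51
20. P2: load  L5  bus=[-]  L5: P0=I P1=S P2=S  mem[L5]=77
21. P2: store L5 := 52  bus=[BusRdX]  L5: P0=I P1=I P2=M  mem[L5]=77
22. P0: load  L4  bus=[-]  L4: P0=M P1=I P2=I  mem[L4]=60
23. P0: load  L5  bus=[BusRd,Flush]  L5: P0=S P1=I P2=S  mem[L5]=52
24. P1: store L5 := 74  bus=[BusRdX]  L5: P0=I P1=M P2=I  mem[L5]=52
25. P2: load  L4  bus=[BusRd,Flush]  L4: P0=S P1=I P2=S  mem[L4]=41
26. P2: store L5 := 12  bus=[BusRdX,Flush]  L5: P0=I P1=I P2=M  mem[L5]=74
27. P2: store L4 := 67  bus=[BusRdX]  L4: P0=I P1=I P2=M  mem[L4]=41
28. P0: load  L5  bus=[BusRd,Flush]  L5: P0=S P1=I P2=S  mem[L5]=12
29. P1: store L5 := 34  bus=[BusRdX]  L5: P0=I P1=M P2=I  mem[L5]=12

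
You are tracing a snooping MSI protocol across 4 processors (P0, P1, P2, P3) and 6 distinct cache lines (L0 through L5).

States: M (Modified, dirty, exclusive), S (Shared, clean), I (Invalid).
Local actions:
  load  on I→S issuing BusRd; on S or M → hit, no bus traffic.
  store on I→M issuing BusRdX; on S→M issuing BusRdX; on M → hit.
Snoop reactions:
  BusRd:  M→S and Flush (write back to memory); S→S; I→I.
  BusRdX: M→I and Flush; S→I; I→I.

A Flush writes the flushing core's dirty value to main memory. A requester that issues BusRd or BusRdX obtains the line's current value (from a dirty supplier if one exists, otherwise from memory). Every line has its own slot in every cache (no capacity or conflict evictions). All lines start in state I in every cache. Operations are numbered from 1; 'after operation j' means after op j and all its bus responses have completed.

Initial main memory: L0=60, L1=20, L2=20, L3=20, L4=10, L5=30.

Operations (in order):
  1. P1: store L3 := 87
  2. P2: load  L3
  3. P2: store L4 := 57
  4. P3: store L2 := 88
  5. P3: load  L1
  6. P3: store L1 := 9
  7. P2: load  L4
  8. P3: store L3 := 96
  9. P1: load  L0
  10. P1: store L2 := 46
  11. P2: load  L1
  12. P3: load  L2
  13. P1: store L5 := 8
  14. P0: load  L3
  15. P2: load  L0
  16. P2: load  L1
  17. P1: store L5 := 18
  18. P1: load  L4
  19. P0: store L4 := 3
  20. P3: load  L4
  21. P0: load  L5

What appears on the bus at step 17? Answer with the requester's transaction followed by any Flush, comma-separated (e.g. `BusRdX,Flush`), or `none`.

step 1: P1: store L3 := 87  ⟶  IMII  (L3)  txn=BusRdX  M[L3]=20
step 2: P2: load  L3  ⟶  ISSI  (L3)  txn=BusRd+Flush  M[L3]=87
step 3: P2: store L4 := 57  ⟶  IIMI  (L4)  txn=BusRdX  M[L4]=10
step 4: P3: store L2 := 88  ⟶  IIIM  (L2)  txn=BusRdX  M[L2]=20
step 5: P3: load  L1  ⟶  IIIS  (L1)  txn=BusRd  M[L1]=20
step 6: P3: store L1 := 9  ⟶  IIIM  (L1)  txn=BusRdX  M[L1]=20
step 7: P2: load  L4  ⟶  IIMI  (L4)  txn=∅  M[L4]=10
step 8: P3: store L3 := 96  ⟶  IIIM  (L3)  txn=BusRdX  M[L3]=87
step 9: P1: load  L0  ⟶  ISII  (L0)  txn=BusRd  M[L0]=60
step 10: P1: store L2 := 46  ⟶  IMII  (L2)  txn=BusRdX+Flush  M[L2]=88
step 11: P2: load  L1  ⟶  IISS  (L1)  txn=BusRd+Flush  M[L1]=9
step 12: P3: load  L2  ⟶  ISIS  (L2)  txn=BusRd+Flush  M[L2]=46
step 13: P1: store L5 := 8  ⟶  IMII  (L5)  txn=BusRdX  M[L5]=30
step 14: P0: load  L3  ⟶  SIIS  (L3)  txn=BusRd+Flush  M[L3]=96
step 15: P2: load  L0  ⟶  ISSI  (L0)  txn=BusRd  M[L0]=60
step 16: P2: load  L1  ⟶  IISS  (L1)  txn=∅  M[L1]=9
step 17: P1: store L5 := 18  ⟶  IMII  (L5)  txn=∅  M[L5]=30
step 18: P1: load  L4  ⟶  ISSI  (L4)  txn=BusRd+Flush  M[L4]=57
step 19: P0: store L4 := 3  ⟶  MIII  (L4)  txn=BusRdX  M[L4]=57
step 20: P3: load  L4  ⟶  SIIS  (L4)  txn=BusRd+Flush  M[L4]=3
step 21: P0: load  L5  ⟶  SSII  (L5)  txn=BusRd+Flush  M[L5]=18

bus = none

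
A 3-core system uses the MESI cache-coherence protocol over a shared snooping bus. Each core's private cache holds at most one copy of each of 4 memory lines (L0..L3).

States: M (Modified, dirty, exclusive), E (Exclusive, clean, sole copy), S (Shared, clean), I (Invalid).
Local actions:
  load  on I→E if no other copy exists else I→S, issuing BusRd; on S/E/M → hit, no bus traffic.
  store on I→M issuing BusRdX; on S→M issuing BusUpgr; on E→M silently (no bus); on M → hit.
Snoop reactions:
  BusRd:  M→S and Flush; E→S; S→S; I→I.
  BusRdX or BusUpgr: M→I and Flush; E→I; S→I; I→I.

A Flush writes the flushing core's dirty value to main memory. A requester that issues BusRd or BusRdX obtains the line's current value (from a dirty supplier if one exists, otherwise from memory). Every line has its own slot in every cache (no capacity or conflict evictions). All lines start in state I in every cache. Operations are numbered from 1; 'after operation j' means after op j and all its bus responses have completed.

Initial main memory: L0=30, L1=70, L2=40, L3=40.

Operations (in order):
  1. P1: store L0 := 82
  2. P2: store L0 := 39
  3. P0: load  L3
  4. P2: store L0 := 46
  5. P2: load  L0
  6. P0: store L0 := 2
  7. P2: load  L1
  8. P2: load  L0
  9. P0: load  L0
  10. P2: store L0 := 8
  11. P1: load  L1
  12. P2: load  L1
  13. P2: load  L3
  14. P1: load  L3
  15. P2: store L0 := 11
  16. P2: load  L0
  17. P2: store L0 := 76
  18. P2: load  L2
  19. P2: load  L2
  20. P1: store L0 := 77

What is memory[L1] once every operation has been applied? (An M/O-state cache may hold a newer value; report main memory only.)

step 1: P1: store L0 := 82  ⟶  IMI  (L0)  txn=BusRdX  M[L0]=30
step 2: P2: store L0 := 39  ⟶  IIM  (L0)  txn=BusRdX+Flush  M[L0]=82
step 3: P0: load  L3  ⟶  EII  (L3)  txn=BusRd  M[L3]=40
step 4: P2: store L0 := 46  ⟶  IIM  (L0)  txn=∅  M[L0]=82
step 5: P2: load  L0  ⟶  IIM  (L0)  txn=∅  M[L0]=82
step 6: P0: store L0 := 2  ⟶  MII  (L0)  txn=BusRdX+Flush  M[L0]=46
step 7: P2: load  L1  ⟶  IIE  (L1)  txn=BusRd  M[L1]=70
step 8: P2: load  L0  ⟶  SIS  (L0)  txn=BusRd+Flush  M[L0]=2
step 9: P0: load  L0  ⟶  SIS  (L0)  txn=∅  M[L0]=2
step 10: P2: store L0 := 8  ⟶  IIM  (L0)  txn=BusUpgr  M[L0]=2
step 11: P1: load  L1  ⟶  ISS  (L1)  txn=BusRd  M[L1]=70
step 12: P2: load  L1  ⟶  ISS  (L1)  txn=∅  M[L1]=70
step 13: P2: load  L3  ⟶  SIS  (L3)  txn=BusRd  M[L3]=40
step 14: P1: load  L3  ⟶  SSS  (L3)  txn=BusRd  M[L3]=40
step 15: P2: store L0 := 11  ⟶  IIM  (L0)  txn=∅  M[L0]=2
step 16: P2: load  L0  ⟶  IIM  (L0)  txn=∅  M[L0]=2
step 17: P2: store L0 := 76  ⟶  IIM  (L0)  txn=∅  M[L0]=2
step 18: P2: load  L2  ⟶  IIE  (L2)  txn=BusRd  M[L2]=40
step 19: P2: load  L2  ⟶  IIE  (L2)  txn=∅  M[L2]=40
step 20: P1: store L0 := 77  ⟶  IMI  (L0)  txn=BusRdX+Flush  M[L0]=76

memory[L1] = 70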